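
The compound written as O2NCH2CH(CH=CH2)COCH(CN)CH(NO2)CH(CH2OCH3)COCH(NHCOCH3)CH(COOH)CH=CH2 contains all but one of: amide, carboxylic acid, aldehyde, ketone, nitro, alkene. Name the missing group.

aldehyde

amide: present (CH(NHCOCH3) — pendant –NHC(=O)CH3: N bonded to a carbonyl → amide (not amine)).
nitro: present (O2NCH2 — –NO2 on carbon → nitro group).
ketone: present (CO — –C(=O)– with carbon on both sides → ketone).
carboxylic acid: present (CH(COOH) — pendant –COOH: carbonyl C bonded to C and –OH → carboxylic acid).
alkene: present (CH(CH=CH2) — pendant –CH=CH2: C=C double bond → alkene).
aldehyde: absent. In CO, the carbonyl carbon is bonded to two carbons, so it is a ketone, not an aldehyde. In CH(COOH), the carbonyl carbon bears –OH, not –H, so it is a carboxylic acid.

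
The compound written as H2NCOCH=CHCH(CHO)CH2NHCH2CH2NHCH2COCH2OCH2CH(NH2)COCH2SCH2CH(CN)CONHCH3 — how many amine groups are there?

3

Reading the structure from left to right:
  H2NCO: –C(=O)NH2: carbonyl C bonded to C and to N → amide (the N is not a separate amine).
  CH=CH: C=C double bond → alkene.
  CH(CHO): pendant –CHO: carbonyl C bonded to C and H → aldehyde.
  CH2NHCH2: C–N–C with sp³ carbons and no adjacent C=O → amine (secondary).
  CH2NHCH2: C–N–C with sp³ carbons and no adjacent C=O → amine (secondary).
  CO: –C(=O)– with carbon on both sides → ketone.
  CH2OCH2: C–O–C with sp³ carbons on both sides and no adjacent C=O → ether.
  CH(NH2): –NH2 on an sp³ carbon with no adjacent C=O → amine.
  CO: –C(=O)– with carbon on both sides → ketone.
  CH2SCH2: C–S–C linkage → sulfide (thioether).
  CH(CN): pendant –C≡N: nitrile.
  CONHCH3: –C(=O)NHCH3: carbonyl C bonded to C and to N → amide (the N is not an amine).
Amine appears at: CH2NHCH2, CH2NHCH2, CH(NH2) → 3.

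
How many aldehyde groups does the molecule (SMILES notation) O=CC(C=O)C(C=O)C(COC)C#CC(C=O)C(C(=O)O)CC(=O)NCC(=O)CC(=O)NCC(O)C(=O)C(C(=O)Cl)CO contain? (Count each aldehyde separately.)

Taking each segment in turn:
  OHC: terminal –CHO: carbonyl C bonded to H and C → aldehyde.
  CH(CHO): pendant –CHO: carbonyl C bonded to C and H → aldehyde.
  CH(CHO): pendant –CHO: carbonyl C bonded to C and H → aldehyde.
  CH(CH2OCH3): pendant –CH2OCH3: C–O–C linkage → ether.
  C≡C: C≡C triple bond → alkyne.
  CH(CHO): pendant –CHO: carbonyl C bonded to C and H → aldehyde.
  CH(COOH): pendant –COOH: carbonyl C bonded to C and –OH → carboxylic acid.
  CH2CONHCH2: –C(=O)–N– linkage → amide (the N is not an amine).
  CO: –C(=O)– with carbon on both sides → ketone.
  CH2CONHCH2: –C(=O)–N– linkage → amide (the N is not an amine).
  CH(OH): –OH on an sp³ carbon → alcohol (secondary).
  CO: –C(=O)– with carbon on both sides → ketone.
  CH(COCl): pendant –C(=O)X: carbonyl C bonded to C and halogen → acyl halide.
  CH2OH: –OH on an sp³ carbon → alcohol.
Aldehyde appears at: OHC, CH(CHO), CH(CHO), CH(CHO) → 4.

4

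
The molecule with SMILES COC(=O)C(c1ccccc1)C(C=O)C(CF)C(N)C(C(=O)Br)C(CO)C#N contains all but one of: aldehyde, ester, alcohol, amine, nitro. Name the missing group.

aldehyde: present (CH(CHO) — pendant –CHO: carbonyl C bonded to C and H → aldehyde).
amine: present (CH(NH2) — –NH2 on an sp³ carbon with no adjacent C=O → amine).
ester: present (CH3OOC — CH3O–C(=O)–: carbonyl C bonded to C and to –OCH3 → ester (not ketone + ether)).
alcohol: present (CH(CH2OH) — pendant –CH2OH on an sp³ backbone C → alcohol).
nitro: no segment matches this pattern.

nitro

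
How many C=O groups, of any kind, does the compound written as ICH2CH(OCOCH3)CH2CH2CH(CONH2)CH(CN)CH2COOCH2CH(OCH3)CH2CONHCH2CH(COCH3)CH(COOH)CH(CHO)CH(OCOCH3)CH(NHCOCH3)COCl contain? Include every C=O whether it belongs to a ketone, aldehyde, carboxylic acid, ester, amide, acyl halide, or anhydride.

CH(OCOCH3): ester, 1 C=O (running total 1).
CH(CONH2): amide, 1 C=O (running total 2).
CH2COOCH2: ester, 1 C=O (running total 3).
CH2CONHCH2: amide, 1 C=O (running total 4).
CH(COCH3): ketone, 1 C=O (running total 5).
CH(COOH): carboxylic acid, 1 C=O (running total 6).
CH(CHO): aldehyde, 1 C=O (running total 7).
CH(OCOCH3): ester, 1 C=O (running total 8).
CH(NHCOCH3): amide, 1 C=O (running total 9).
COCl: acyl halide, 1 C=O (running total 10).

10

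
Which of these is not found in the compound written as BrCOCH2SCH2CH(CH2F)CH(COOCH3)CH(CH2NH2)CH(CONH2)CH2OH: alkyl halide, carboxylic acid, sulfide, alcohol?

sulfide: present (CH2SCH2 — C–S–C linkage → sulfide (thioether)).
alkyl halide: present (CH(CH2F) — pendant –CH2X: halogen on sp³ carbon → alkyl halide).
alcohol: present (CH2OH — –OH on an sp³ carbon → alcohol).
carboxylic acid: absent. In CH(COOCH3), the acyl oxygen is bonded to carbon (–O–C), not to H, so this is an ester. In CH(CONH2), the carbonyl is bonded to nitrogen, not to –OH; that is an amide.

carboxylic acid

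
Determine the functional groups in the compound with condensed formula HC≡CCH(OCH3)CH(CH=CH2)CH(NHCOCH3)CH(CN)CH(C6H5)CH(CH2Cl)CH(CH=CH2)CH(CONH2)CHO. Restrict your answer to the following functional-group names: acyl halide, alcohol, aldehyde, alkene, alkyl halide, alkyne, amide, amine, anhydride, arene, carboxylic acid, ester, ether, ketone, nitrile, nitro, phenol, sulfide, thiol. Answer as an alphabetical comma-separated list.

aldehyde, alkene, alkyl halide, alkyne, amide, arene, ether, nitrile

Taking each segment in turn:
  HC≡C: C≡C triple bond → alkyne.
  CH(OCH3): pendant –OCH3: C–O–C with sp³ C, no adjacent C=O → ether.
  CH(CH=CH2): pendant –CH=CH2: C=C double bond → alkene.
  CH(NHCOCH3): pendant –NHC(=O)CH3: N bonded to a carbonyl → amide (not amine).
  CH(CN): pendant –C≡N: nitrile.
  CH(C6H5): pendant –C6H5: benzene ring → arene.
  CH(CH2Cl): pendant –CH2X: halogen on sp³ carbon → alkyl halide.
  CH(CH=CH2): pendant –CH=CH2: C=C double bond → alkene.
  CH(CONH2): pendant –CONH2: carbonyl C bonded to C and N → amide.
  CHO: terminal –CHO: carbonyl C bonded to H and C → aldehyde.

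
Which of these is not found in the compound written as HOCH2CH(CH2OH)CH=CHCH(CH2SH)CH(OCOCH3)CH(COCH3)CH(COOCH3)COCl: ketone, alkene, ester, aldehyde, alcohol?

alcohol: present (HOCH2 — HO– on an sp³ carbon → alcohol).
ketone: present (CH(COCH3) — pendant –COCH3: carbonyl C bonded to two carbons → ketone).
ester: present (CH(OCOCH3) — pendant –OC(=O)CH3: an acyloxy group → ester).
alkene: present (CH=CH — C=C double bond → alkene).
aldehyde: absent. In CH(COCH3), the carbonyl carbon is bonded to two carbons, so it is a ketone, not an aldehyde.

aldehyde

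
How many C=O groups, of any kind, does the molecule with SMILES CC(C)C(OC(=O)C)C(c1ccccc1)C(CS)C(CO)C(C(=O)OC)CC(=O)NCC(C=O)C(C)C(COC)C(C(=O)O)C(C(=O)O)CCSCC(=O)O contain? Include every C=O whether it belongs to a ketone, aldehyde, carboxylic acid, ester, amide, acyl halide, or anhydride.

7

CH(OCOCH3): ester, 1 C=O (running total 1).
CH(COOCH3): ester, 1 C=O (running total 2).
CH2CONHCH2: amide, 1 C=O (running total 3).
CH(CHO): aldehyde, 1 C=O (running total 4).
CH(COOH): carboxylic acid, 1 C=O (running total 5).
CH(COOH): carboxylic acid, 1 C=O (running total 6).
COOH: carboxylic acid, 1 C=O (running total 7).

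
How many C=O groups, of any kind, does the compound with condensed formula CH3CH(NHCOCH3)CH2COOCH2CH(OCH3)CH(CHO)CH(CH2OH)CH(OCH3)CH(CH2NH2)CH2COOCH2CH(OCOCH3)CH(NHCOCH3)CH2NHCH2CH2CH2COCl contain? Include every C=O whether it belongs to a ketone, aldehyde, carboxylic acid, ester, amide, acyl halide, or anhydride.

CH(NHCOCH3): amide, 1 C=O (running total 1).
CH2COOCH2: ester, 1 C=O (running total 2).
CH(CHO): aldehyde, 1 C=O (running total 3).
CH2COOCH2: ester, 1 C=O (running total 4).
CH(OCOCH3): ester, 1 C=O (running total 5).
CH(NHCOCH3): amide, 1 C=O (running total 6).
COCl: acyl halide, 1 C=O (running total 7).

7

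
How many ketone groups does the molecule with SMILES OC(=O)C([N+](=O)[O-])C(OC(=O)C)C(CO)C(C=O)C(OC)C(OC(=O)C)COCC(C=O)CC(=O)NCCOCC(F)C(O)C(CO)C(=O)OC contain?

Reading the structure from left to right:
  HOOC: –COOH: carbonyl C bonded to –OH and C → carboxylic acid (the –OH is not a separate alcohol).
  CH(NO2): –NO2 on an sp³ carbon → nitro (the N=O is not a carbonyl).
  CH(OCOCH3): pendant –OC(=O)CH3: an acyloxy group → ester.
  CH(CH2OH): pendant –CH2OH on an sp³ backbone C → alcohol.
  CH(CHO): pendant –CHO: carbonyl C bonded to C and H → aldehyde.
  CH(OCH3): pendant –OCH3: C–O–C with sp³ C, no adjacent C=O → ether.
  CH(OCOCH3): pendant –OC(=O)CH3: an acyloxy group → ester.
  CH2OCH2: C–O–C with sp³ carbons on both sides and no adjacent C=O → ether.
  CH(CHO): pendant –CHO: carbonyl C bonded to C and H → aldehyde.
  CH2CONHCH2: –C(=O)–N– linkage → amide (the N is not an amine).
  CH2OCH2: C–O–C with sp³ carbons on both sides and no adjacent C=O → ether.
  CH(F): halogen on an sp³ carbon → alkyl halide.
  CH(OH): –OH on an sp³ carbon → alcohol (secondary).
  CH(CH2OH): pendant –CH2OH on an sp³ backbone C → alcohol.
  COOCH3: –C(=O)OCH3: carbonyl C bonded to C and to –OCH3 → ester (not ketone + ether).
No segment is a ketone: HOOC is carboxylic acid, not ketone; CH(OCOCH3) is ester, not ketone; CH(CHO) is aldehyde, not ketone. → 0.

0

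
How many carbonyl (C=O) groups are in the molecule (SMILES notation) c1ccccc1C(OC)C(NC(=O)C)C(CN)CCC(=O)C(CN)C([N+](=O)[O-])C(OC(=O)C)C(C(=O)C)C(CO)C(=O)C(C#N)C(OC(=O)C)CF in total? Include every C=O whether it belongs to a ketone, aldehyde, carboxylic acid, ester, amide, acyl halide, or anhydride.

6

CH(NHCOCH3): amide, 1 C=O (running total 1).
CO: ketone, 1 C=O (running total 2).
CH(OCOCH3): ester, 1 C=O (running total 3).
CH(COCH3): ketone, 1 C=O (running total 4).
CO: ketone, 1 C=O (running total 5).
CH(OCOCH3): ester, 1 C=O (running total 6).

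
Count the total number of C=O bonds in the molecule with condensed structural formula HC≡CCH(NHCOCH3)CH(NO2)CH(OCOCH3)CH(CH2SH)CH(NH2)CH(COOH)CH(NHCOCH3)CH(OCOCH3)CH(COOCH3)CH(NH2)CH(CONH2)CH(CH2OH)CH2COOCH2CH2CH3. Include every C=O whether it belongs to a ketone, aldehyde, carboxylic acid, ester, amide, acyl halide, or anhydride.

8

CH(NHCOCH3): amide, 1 C=O (running total 1).
CH(OCOCH3): ester, 1 C=O (running total 2).
CH(COOH): carboxylic acid, 1 C=O (running total 3).
CH(NHCOCH3): amide, 1 C=O (running total 4).
CH(OCOCH3): ester, 1 C=O (running total 5).
CH(COOCH3): ester, 1 C=O (running total 6).
CH(CONH2): amide, 1 C=O (running total 7).
CH2COOCH2: ester, 1 C=O (running total 8).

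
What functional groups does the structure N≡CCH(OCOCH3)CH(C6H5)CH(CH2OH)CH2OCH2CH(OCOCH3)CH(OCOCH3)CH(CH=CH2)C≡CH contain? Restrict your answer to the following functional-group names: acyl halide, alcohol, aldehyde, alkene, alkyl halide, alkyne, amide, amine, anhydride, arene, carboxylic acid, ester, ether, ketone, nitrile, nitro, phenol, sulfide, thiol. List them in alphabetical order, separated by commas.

N≡C–: carbon triple-bonded to nitrogen → nitrile.
pendant –OC(=O)CH3: an acyloxy group → ester.
pendant –C6H5: benzene ring → arene.
pendant –CH2OH on an sp³ backbone C → alcohol.
C–O–C with sp³ carbons on both sides and no adjacent C=O → ether.
pendant –OC(=O)CH3: an acyloxy group → ester.
pendant –OC(=O)CH3: an acyloxy group → ester.
pendant –CH=CH2: C=C double bond → alkene.
C≡C triple bond → alkyne.

alcohol, alkene, alkyne, arene, ester, ether, nitrile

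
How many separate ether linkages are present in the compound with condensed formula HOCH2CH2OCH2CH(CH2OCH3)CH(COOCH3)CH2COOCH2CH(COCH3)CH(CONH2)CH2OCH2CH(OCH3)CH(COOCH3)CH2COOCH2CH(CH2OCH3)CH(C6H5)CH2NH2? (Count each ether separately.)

5

Reading the structure from left to right:
  HOCH2: HO– on an sp³ carbon → alcohol.
  CH2OCH2: C–O–C with sp³ carbons on both sides and no adjacent C=O → ether.
  CH(CH2OCH3): pendant –CH2OCH3: C–O–C linkage → ether.
  CH(COOCH3): pendant –COOCH3: carbonyl C bonded to C and –OCH3 → ester.
  CH2COOCH2: –C(=O)–O–C with C on the carbonyl side → ester.
  CH(COCH3): pendant –COCH3: carbonyl C bonded to two carbons → ketone.
  CH(CONH2): pendant –CONH2: carbonyl C bonded to C and N → amide.
  CH2OCH2: C–O–C with sp³ carbons on both sides and no adjacent C=O → ether.
  CH(OCH3): pendant –OCH3: C–O–C with sp³ C, no adjacent C=O → ether.
  CH(COOCH3): pendant –COOCH3: carbonyl C bonded to C and –OCH3 → ester.
  CH2COOCH2: –C(=O)–O–C with C on the carbonyl side → ester.
  CH(CH2OCH3): pendant –CH2OCH3: C–O–C linkage → ether.
  CH(C6H5): pendant –C6H5: benzene ring → arene.
  CH2NH2: –NH2 on an sp³ carbon with no adjacent C=O → amine.
Ether appears at: CH2OCH2, CH(CH2OCH3), CH2OCH2, CH(OCH3), CH(CH2OCH3) → 5.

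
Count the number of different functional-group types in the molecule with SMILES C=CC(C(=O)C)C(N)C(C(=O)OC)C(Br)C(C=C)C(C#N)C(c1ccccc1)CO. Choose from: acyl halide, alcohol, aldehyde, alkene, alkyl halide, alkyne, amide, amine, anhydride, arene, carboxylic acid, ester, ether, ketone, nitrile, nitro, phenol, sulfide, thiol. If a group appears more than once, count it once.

8

Reading the structure from left to right:
  CH2=CH: C=C double bond → alkene.
  CH(COCH3): pendant –COCH3: carbonyl C bonded to two carbons → ketone.
  CH(NH2): –NH2 on an sp³ carbon with no adjacent C=O → amine.
  CH(COOCH3): pendant –COOCH3: carbonyl C bonded to C and –OCH3 → ester.
  CH(Br): halogen on an sp³ carbon → alkyl halide.
  CH(CH=CH2): pendant –CH=CH2: C=C double bond → alkene.
  CH(CN): pendant –C≡N: nitrile.
  CH(C6H5): pendant –C6H5: benzene ring → arene.
  CH2OH: –OH on an sp³ carbon → alcohol.
Distinct types present: alcohol, alkene, alkyl halide, amine, arene, ester, ketone, nitrile.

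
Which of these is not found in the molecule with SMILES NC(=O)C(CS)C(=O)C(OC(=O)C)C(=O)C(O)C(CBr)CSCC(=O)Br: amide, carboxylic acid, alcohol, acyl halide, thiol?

thiol: present (CH(CH2SH) — pendant –CH2SH → thiol).
acyl halide: present (COBr — –C(=O)Br: carbonyl C bonded to C and to a halogen → acyl halide (not alkyl halide)).
amide: present (H2NCO — –C(=O)NH2: carbonyl C bonded to C and to N → amide (the N is not a separate amine)).
alcohol: present (CH(OH) — –OH on an sp³ carbon → alcohol (secondary)).
carboxylic acid: absent. In CH(OCOCH3), the acyl oxygen is bonded to carbon (–O–C), not to H, so this is an ester. In H2NCO, the carbonyl is bonded to nitrogen, not to –OH; that is an amide.

carboxylic acid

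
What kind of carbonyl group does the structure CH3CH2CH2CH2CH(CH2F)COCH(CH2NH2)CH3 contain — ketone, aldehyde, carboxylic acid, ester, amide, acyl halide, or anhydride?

ketone

The carbonyl is in the CO segment: –C(=O)– with carbon on both sides → ketone.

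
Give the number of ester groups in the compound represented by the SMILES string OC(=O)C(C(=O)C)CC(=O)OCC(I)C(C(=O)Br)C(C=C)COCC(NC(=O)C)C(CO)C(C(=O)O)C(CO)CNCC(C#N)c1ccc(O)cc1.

1

Taking each segment in turn:
  HOOC: –COOH: carbonyl C bonded to –OH and C → carboxylic acid (the –OH is not a separate alcohol).
  CH(COCH3): pendant –COCH3: carbonyl C bonded to two carbons → ketone.
  CH2COOCH2: –C(=O)–O–C with C on the carbonyl side → ester.
  CH(I): halogen on an sp³ carbon → alkyl halide.
  CH(COBr): pendant –C(=O)X: carbonyl C bonded to C and halogen → acyl halide.
  CH(CH=CH2): pendant –CH=CH2: C=C double bond → alkene.
  CH2OCH2: C–O–C with sp³ carbons on both sides and no adjacent C=O → ether.
  CH(NHCOCH3): pendant –NHC(=O)CH3: N bonded to a carbonyl → amide (not amine).
  CH(CH2OH): pendant –CH2OH on an sp³ backbone C → alcohol.
  CH(COOH): pendant –COOH: carbonyl C bonded to C and –OH → carboxylic acid.
  CH(CH2OH): pendant –CH2OH on an sp³ backbone C → alcohol.
  CH2NHCH2: C–N–C with sp³ carbons and no adjacent C=O → amine (secondary).
  CH(CN): pendant –C≡N: nitrile.
  C6H4OH: –OH attached directly to an aromatic ring → phenol (not alcohol); the ring itself is an arene.
Ester appears at: CH2COOCH2 → 1.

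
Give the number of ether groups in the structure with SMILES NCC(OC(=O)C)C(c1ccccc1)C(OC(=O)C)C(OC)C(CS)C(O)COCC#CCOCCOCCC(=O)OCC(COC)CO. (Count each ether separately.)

Taking each segment in turn:
  H2NCH2: –NH2 on an sp³ carbon with no adjacent C=O → amine.
  CH(OCOCH3): pendant –OC(=O)CH3: an acyloxy group → ester.
  CH(C6H5): pendant –C6H5: benzene ring → arene.
  CH(OCOCH3): pendant –OC(=O)CH3: an acyloxy group → ester.
  CH(OCH3): pendant –OCH3: C–O–C with sp³ C, no adjacent C=O → ether.
  CH(CH2SH): pendant –CH2SH → thiol.
  CH(OH): –OH on an sp³ carbon → alcohol (secondary).
  CH2OCH2: C–O–C with sp³ carbons on both sides and no adjacent C=O → ether.
  C≡C: C≡C triple bond → alkyne.
  CH2OCH2: C–O–C with sp³ carbons on both sides and no adjacent C=O → ether.
  CH2OCH2: C–O–C with sp³ carbons on both sides and no adjacent C=O → ether.
  CH2COOCH2: –C(=O)–O–C with C on the carbonyl side → ester.
  CH(CH2OCH3): pendant –CH2OCH3: C–O–C linkage → ether.
  CH2OH: –OH on an sp³ carbon → alcohol.
Ether appears at: CH(OCH3), CH2OCH2, CH2OCH2, CH2OCH2, CH(CH2OCH3) → 5.

5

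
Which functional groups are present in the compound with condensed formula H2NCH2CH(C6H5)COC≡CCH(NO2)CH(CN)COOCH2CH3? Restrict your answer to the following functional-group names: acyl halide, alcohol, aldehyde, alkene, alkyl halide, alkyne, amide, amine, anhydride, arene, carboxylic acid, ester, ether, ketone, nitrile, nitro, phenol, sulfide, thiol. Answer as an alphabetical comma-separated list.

Working along the chain:
  H2NCH2: –NH2 on an sp³ carbon with no adjacent C=O → amine.
  CH(C6H5): pendant –C6H5: benzene ring → arene.
  CO: –C(=O)– with carbon on both sides → ketone.
  C≡C: C≡C triple bond → alkyne.
  CH(NO2): –NO2 on an sp³ carbon → nitro (the N=O is not a carbonyl).
  CH(CN): pendant –C≡N: nitrile.
  COOCH2CH3: –C(=O)OCH2CH3: carbonyl C bonded to C and to –OEt → ester.

alkyne, amine, arene, ester, ketone, nitrile, nitro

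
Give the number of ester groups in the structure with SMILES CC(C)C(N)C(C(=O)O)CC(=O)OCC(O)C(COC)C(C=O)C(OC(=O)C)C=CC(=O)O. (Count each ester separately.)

2

–NH2 on an sp³ carbon with no adjacent C=O → amine.
pendant –COOH: carbonyl C bonded to C and –OH → carboxylic acid.
–C(=O)–O–C with C on the carbonyl side → ester.
–OH on an sp³ carbon → alcohol (secondary).
pendant –CH2OCH3: C–O–C linkage → ether.
pendant –CHO: carbonyl C bonded to C and H → aldehyde.
pendant –OC(=O)CH3: an acyloxy group → ester.
C=C double bond → alkene.
–COOH: carbonyl C bonded to –OH and C → carboxylic acid (the –OH is not a separate alcohol).
Ester appears at: CH2COOCH2, CH(OCOCH3) → 2.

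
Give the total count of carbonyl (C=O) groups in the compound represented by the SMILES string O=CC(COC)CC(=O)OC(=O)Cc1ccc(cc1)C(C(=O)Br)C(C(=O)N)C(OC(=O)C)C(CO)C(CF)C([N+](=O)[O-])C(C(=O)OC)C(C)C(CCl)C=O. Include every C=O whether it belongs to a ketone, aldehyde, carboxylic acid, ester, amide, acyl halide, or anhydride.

OHC: aldehyde, 1 C=O (running total 1).
CH2CO-O-COCH2: anhydride, 2 C=O (running total 3).
CH(COBr): acyl halide, 1 C=O (running total 4).
CH(CONH2): amide, 1 C=O (running total 5).
CH(OCOCH3): ester, 1 C=O (running total 6).
CH(COOCH3): ester, 1 C=O (running total 7).
CHO: aldehyde, 1 C=O (running total 8).

8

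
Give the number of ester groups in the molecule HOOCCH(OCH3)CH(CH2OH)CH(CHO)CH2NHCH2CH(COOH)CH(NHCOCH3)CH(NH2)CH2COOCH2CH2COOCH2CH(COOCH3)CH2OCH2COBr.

–COOH: carbonyl C bonded to –OH and C → carboxylic acid (the –OH is not a separate alcohol).
pendant –OCH3: C–O–C with sp³ C, no adjacent C=O → ether.
pendant –CH2OH on an sp³ backbone C → alcohol.
pendant –CHO: carbonyl C bonded to C and H → aldehyde.
C–N–C with sp³ carbons and no adjacent C=O → amine (secondary).
pendant –COOH: carbonyl C bonded to C and –OH → carboxylic acid.
pendant –NHC(=O)CH3: N bonded to a carbonyl → amide (not amine).
–NH2 on an sp³ carbon with no adjacent C=O → amine.
–C(=O)–O–C with C on the carbonyl side → ester.
–C(=O)–O–C with C on the carbonyl side → ester.
pendant –COOCH3: carbonyl C bonded to C and –OCH3 → ester.
C–O–C with sp³ carbons on both sides and no adjacent C=O → ether.
–C(=O)Br: carbonyl C bonded to C and to a halogen → acyl halide (not alkyl halide).
Ester appears at: CH2COOCH2, CH2COOCH2, CH(COOCH3) → 3.

3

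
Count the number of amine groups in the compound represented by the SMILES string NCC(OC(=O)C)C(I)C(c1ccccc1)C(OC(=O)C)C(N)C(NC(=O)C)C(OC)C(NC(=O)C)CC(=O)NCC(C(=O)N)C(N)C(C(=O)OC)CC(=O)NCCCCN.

4

Working along the chain:
  H2NCH2: –NH2 on an sp³ carbon with no adjacent C=O → amine.
  CH(OCOCH3): pendant –OC(=O)CH3: an acyloxy group → ester.
  CH(I): halogen on an sp³ carbon → alkyl halide.
  CH(C6H5): pendant –C6H5: benzene ring → arene.
  CH(OCOCH3): pendant –OC(=O)CH3: an acyloxy group → ester.
  CH(NH2): –NH2 on an sp³ carbon with no adjacent C=O → amine.
  CH(NHCOCH3): pendant –NHC(=O)CH3: N bonded to a carbonyl → amide (not amine).
  CH(OCH3): pendant –OCH3: C–O–C with sp³ C, no adjacent C=O → ether.
  CH(NHCOCH3): pendant –NHC(=O)CH3: N bonded to a carbonyl → amide (not amine).
  CH2CONHCH2: –C(=O)–N– linkage → amide (the N is not an amine).
  CH(CONH2): pendant –CONH2: carbonyl C bonded to C and N → amide.
  CH(NH2): –NH2 on an sp³ carbon with no adjacent C=O → amine.
  CH(COOCH3): pendant –COOCH3: carbonyl C bonded to C and –OCH3 → ester.
  CH2CONHCH2: –C(=O)–N– linkage → amide (the N is not an amine).
  CH2NH2: –NH2 on an sp³ carbon with no adjacent C=O → amine.
Amine appears at: H2NCH2, CH(NH2), CH(NH2), CH2NH2 → 4.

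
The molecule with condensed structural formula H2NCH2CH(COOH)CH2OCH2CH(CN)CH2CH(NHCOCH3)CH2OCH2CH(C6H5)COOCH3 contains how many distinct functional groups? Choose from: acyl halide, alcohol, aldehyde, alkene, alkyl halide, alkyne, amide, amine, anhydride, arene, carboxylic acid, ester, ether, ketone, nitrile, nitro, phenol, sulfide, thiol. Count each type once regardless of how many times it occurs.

–NH2 on an sp³ carbon with no adjacent C=O → amine.
pendant –COOH: carbonyl C bonded to C and –OH → carboxylic acid.
C–O–C with sp³ carbons on both sides and no adjacent C=O → ether.
pendant –C≡N: nitrile.
pendant –NHC(=O)CH3: N bonded to a carbonyl → amide (not amine).
C–O–C with sp³ carbons on both sides and no adjacent C=O → ether.
pendant –C6H5: benzene ring → arene.
–C(=O)OCH3: carbonyl C bonded to C and to –OCH3 → ester (not ketone + ether).
Distinct types present: amide, amine, arene, carboxylic acid, ester, ether, nitrile.

7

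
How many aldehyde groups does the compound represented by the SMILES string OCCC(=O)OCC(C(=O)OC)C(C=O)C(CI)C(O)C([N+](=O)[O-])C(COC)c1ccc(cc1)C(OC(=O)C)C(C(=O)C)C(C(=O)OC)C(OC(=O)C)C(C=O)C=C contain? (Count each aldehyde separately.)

HO– on an sp³ carbon → alcohol.
–C(=O)–O–C with C on the carbonyl side → ester.
pendant –COOCH3: carbonyl C bonded to C and –OCH3 → ester.
pendant –CHO: carbonyl C bonded to C and H → aldehyde.
pendant –CH2X: halogen on sp³ carbon → alkyl halide.
–OH on an sp³ carbon → alcohol (secondary).
–NO2 on an sp³ carbon → nitro (the N=O is not a carbonyl).
pendant –CH2OCH3: C–O–C linkage → ether.
para-disubstituted benzene ring → arene.
pendant –OC(=O)CH3: an acyloxy group → ester.
pendant –COCH3: carbonyl C bonded to two carbons → ketone.
pendant –COOCH3: carbonyl C bonded to C and –OCH3 → ester.
pendant –OC(=O)CH3: an acyloxy group → ester.
pendant –CHO: carbonyl C bonded to C and H → aldehyde.
C=C double bond → alkene.
Aldehyde appears at: CH(CHO), CH(CHO) → 2.

2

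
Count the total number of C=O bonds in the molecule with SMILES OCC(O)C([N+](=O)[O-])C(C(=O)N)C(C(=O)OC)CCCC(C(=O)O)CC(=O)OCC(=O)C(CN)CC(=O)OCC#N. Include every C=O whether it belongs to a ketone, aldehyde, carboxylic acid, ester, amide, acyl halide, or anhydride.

6

CH(CONH2): amide, 1 C=O (running total 1).
CH(COOCH3): ester, 1 C=O (running total 2).
CH(COOH): carboxylic acid, 1 C=O (running total 3).
CH2COOCH2: ester, 1 C=O (running total 4).
CO: ketone, 1 C=O (running total 5).
CH2COOCH2: ester, 1 C=O (running total 6).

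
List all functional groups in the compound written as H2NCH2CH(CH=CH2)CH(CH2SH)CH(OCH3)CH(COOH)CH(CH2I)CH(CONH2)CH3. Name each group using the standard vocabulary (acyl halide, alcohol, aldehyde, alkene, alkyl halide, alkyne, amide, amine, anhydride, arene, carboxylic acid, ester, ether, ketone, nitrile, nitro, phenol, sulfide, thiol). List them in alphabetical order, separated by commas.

–NH2 on an sp³ carbon with no adjacent C=O → amine.
pendant –CH=CH2: C=C double bond → alkene.
pendant –CH2SH → thiol.
pendant –OCH3: C–O–C with sp³ C, no adjacent C=O → ether.
pendant –COOH: carbonyl C bonded to C and –OH → carboxylic acid.
pendant –CH2X: halogen on sp³ carbon → alkyl halide.
pendant –CONH2: carbonyl C bonded to C and N → amide.

alkene, alkyl halide, amide, amine, carboxylic acid, ether, thiol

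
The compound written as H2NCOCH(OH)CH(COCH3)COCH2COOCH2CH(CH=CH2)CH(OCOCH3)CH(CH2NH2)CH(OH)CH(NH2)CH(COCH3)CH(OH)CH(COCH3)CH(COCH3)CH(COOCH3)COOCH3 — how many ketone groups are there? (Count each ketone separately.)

5

Reading the structure from left to right:
  H2NCO: –C(=O)NH2: carbonyl C bonded to C and to N → amide (the N is not a separate amine).
  CH(OH): –OH on an sp³ carbon → alcohol (secondary).
  CH(COCH3): pendant –COCH3: carbonyl C bonded to two carbons → ketone.
  CO: –C(=O)– with carbon on both sides → ketone.
  CH2COOCH2: –C(=O)–O–C with C on the carbonyl side → ester.
  CH(CH=CH2): pendant –CH=CH2: C=C double bond → alkene.
  CH(OCOCH3): pendant –OC(=O)CH3: an acyloxy group → ester.
  CH(CH2NH2): pendant –CH2NH2: N on sp³ C, no adjacent C=O → amine.
  CH(OH): –OH on an sp³ carbon → alcohol (secondary).
  CH(NH2): –NH2 on an sp³ carbon with no adjacent C=O → amine.
  CH(COCH3): pendant –COCH3: carbonyl C bonded to two carbons → ketone.
  CH(OH): –OH on an sp³ carbon → alcohol (secondary).
  CH(COCH3): pendant –COCH3: carbonyl C bonded to two carbons → ketone.
  CH(COCH3): pendant –COCH3: carbonyl C bonded to two carbons → ketone.
  CH(COOCH3): pendant –COOCH3: carbonyl C bonded to C and –OCH3 → ester.
  COOCH3: –C(=O)OCH3: carbonyl C bonded to C and to –OCH3 → ester (not ketone + ether).
Ketone appears at: CH(COCH3), CO, CH(COCH3), CH(COCH3), CH(COCH3) → 5.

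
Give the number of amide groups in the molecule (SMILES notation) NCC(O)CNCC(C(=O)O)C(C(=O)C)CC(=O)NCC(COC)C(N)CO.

1

Working along the chain:
  H2NCH2: –NH2 on an sp³ carbon with no adjacent C=O → amine.
  CH(OH): –OH on an sp³ carbon → alcohol (secondary).
  CH2NHCH2: C–N–C with sp³ carbons and no adjacent C=O → amine (secondary).
  CH(COOH): pendant –COOH: carbonyl C bonded to C and –OH → carboxylic acid.
  CH(COCH3): pendant –COCH3: carbonyl C bonded to two carbons → ketone.
  CH2CONHCH2: –C(=O)–N– linkage → amide (the N is not an amine).
  CH(CH2OCH3): pendant –CH2OCH3: C–O–C linkage → ether.
  CH(NH2): –NH2 on an sp³ carbon with no adjacent C=O → amine.
  CH2OH: –OH on an sp³ carbon → alcohol.
Amide appears at: CH2CONHCH2 → 1.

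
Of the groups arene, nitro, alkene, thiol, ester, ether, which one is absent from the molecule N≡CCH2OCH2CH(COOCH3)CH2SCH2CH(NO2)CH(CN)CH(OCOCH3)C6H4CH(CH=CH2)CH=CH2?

thiol

ester: present (CH(COOCH3) — pendant –COOCH3: carbonyl C bonded to C and –OCH3 → ester).
arene: present (C6H4 — para-disubstituted benzene ring → arene).
nitro: present (CH(NO2) — –NO2 on an sp³ carbon → nitro (the N=O is not a carbonyl)).
alkene: present (CH(CH=CH2) — pendant –CH=CH2: C=C double bond → alkene).
ether: present (CH2OCH2 — C–O–C with sp³ carbons on both sides and no adjacent C=O → ether).
thiol: no segment matches this pattern.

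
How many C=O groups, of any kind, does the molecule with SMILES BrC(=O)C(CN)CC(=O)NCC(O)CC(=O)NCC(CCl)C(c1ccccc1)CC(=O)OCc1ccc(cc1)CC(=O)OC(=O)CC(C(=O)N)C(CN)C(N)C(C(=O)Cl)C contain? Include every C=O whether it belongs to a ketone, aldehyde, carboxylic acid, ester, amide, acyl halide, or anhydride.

8

BrCO: acyl halide, 1 C=O (running total 1).
CH2CONHCH2: amide, 1 C=O (running total 2).
CH2CONHCH2: amide, 1 C=O (running total 3).
CH2COOCH2: ester, 1 C=O (running total 4).
CH2CO-O-COCH2: anhydride, 2 C=O (running total 6).
CH(CONH2): amide, 1 C=O (running total 7).
CH(COCl): acyl halide, 1 C=O (running total 8).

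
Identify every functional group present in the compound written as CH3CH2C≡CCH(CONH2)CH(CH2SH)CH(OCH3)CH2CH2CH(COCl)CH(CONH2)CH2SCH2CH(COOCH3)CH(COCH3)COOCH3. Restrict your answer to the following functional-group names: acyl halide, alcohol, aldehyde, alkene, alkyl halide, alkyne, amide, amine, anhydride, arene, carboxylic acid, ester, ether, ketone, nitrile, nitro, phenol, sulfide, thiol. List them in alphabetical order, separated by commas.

acyl halide, alkyne, amide, ester, ether, ketone, sulfide, thiol

Reading the structure from left to right:
  C≡C: C≡C triple bond → alkyne.
  CH(CONH2): pendant –CONH2: carbonyl C bonded to C and N → amide.
  CH(CH2SH): pendant –CH2SH → thiol.
  CH(OCH3): pendant –OCH3: C–O–C with sp³ C, no adjacent C=O → ether.
  CH(COCl): pendant –C(=O)X: carbonyl C bonded to C and halogen → acyl halide.
  CH(CONH2): pendant –CONH2: carbonyl C bonded to C and N → amide.
  CH2SCH2: C–S–C linkage → sulfide (thioether).
  CH(COOCH3): pendant –COOCH3: carbonyl C bonded to C and –OCH3 → ester.
  CH(COCH3): pendant –COCH3: carbonyl C bonded to two carbons → ketone.
  COOCH3: –C(=O)OCH3: carbonyl C bonded to C and to –OCH3 → ester (not ketone + ether).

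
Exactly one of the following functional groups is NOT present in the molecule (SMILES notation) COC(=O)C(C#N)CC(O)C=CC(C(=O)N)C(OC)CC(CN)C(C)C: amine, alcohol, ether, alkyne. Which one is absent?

amine: present (CH(CH2NH2) — pendant –CH2NH2: N on sp³ C, no adjacent C=O → amine).
alcohol: present (CH(OH) — –OH on an sp³ carbon → alcohol (secondary)).
ether: present (CH(OCH3) — pendant –OCH3: C–O–C with sp³ C, no adjacent C=O → ether).
alkyne: absent. In CH(CN), the triple bond is C≡N, not C≡C, so it is a nitrile.

alkyne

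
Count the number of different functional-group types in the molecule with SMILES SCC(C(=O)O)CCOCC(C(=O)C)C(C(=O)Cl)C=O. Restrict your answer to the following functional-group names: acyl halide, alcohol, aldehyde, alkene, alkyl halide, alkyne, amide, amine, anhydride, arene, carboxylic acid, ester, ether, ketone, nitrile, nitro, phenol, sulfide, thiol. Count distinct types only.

6

–SH on an sp³ carbon → thiol.
pendant –COOH: carbonyl C bonded to C and –OH → carboxylic acid.
C–O–C with sp³ carbons on both sides and no adjacent C=O → ether.
pendant –COCH3: carbonyl C bonded to two carbons → ketone.
pendant –C(=O)X: carbonyl C bonded to C and halogen → acyl halide.
terminal –CHO: carbonyl C bonded to H and C → aldehyde.
Distinct types present: acyl halide, aldehyde, carboxylic acid, ether, ketone, thiol.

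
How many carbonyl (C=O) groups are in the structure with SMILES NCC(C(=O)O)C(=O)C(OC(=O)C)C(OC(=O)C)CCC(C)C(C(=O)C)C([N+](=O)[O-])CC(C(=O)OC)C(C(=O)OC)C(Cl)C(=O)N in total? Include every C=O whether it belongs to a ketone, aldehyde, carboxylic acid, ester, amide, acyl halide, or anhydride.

8

CH(COOH): carboxylic acid, 1 C=O (running total 1).
CO: ketone, 1 C=O (running total 2).
CH(OCOCH3): ester, 1 C=O (running total 3).
CH(OCOCH3): ester, 1 C=O (running total 4).
CH(COCH3): ketone, 1 C=O (running total 5).
CH(COOCH3): ester, 1 C=O (running total 6).
CH(COOCH3): ester, 1 C=O (running total 7).
CONH2: amide, 1 C=O (running total 8).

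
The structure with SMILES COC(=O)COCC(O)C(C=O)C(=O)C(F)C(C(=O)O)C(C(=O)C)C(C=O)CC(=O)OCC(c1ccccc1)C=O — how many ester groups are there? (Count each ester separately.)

2

CH3O–C(=O)–: carbonyl C bonded to C and to –OCH3 → ester (not ketone + ether).
C–O–C with sp³ carbons on both sides and no adjacent C=O → ether.
–OH on an sp³ carbon → alcohol (secondary).
pendant –CHO: carbonyl C bonded to C and H → aldehyde.
–C(=O)– with carbon on both sides → ketone.
halogen on an sp³ carbon → alkyl halide.
pendant –COOH: carbonyl C bonded to C and –OH → carboxylic acid.
pendant –COCH3: carbonyl C bonded to two carbons → ketone.
pendant –CHO: carbonyl C bonded to C and H → aldehyde.
–C(=O)–O–C with C on the carbonyl side → ester.
pendant –C6H5: benzene ring → arene.
terminal –CHO: carbonyl C bonded to H and C → aldehyde.
Ester appears at: CH3OOC, CH2COOCH2 → 2.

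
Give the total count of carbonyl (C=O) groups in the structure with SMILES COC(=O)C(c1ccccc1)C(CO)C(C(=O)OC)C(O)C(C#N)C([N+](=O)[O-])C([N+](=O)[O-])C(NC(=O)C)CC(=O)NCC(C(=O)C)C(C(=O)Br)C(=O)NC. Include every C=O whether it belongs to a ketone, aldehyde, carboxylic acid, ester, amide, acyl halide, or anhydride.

7

CH3OOC: ester, 1 C=O (running total 1).
CH(COOCH3): ester, 1 C=O (running total 2).
CH(NHCOCH3): amide, 1 C=O (running total 3).
CH2CONHCH2: amide, 1 C=O (running total 4).
CH(COCH3): ketone, 1 C=O (running total 5).
CH(COBr): acyl halide, 1 C=O (running total 6).
CONHCH3: amide, 1 C=O (running total 7).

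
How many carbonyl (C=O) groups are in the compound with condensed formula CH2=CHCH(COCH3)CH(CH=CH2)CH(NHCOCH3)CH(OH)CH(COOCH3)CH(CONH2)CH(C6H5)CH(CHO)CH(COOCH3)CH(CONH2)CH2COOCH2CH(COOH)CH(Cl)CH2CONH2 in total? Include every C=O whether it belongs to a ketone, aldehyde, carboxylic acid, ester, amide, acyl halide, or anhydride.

CH(COCH3): ketone, 1 C=O (running total 1).
CH(NHCOCH3): amide, 1 C=O (running total 2).
CH(COOCH3): ester, 1 C=O (running total 3).
CH(CONH2): amide, 1 C=O (running total 4).
CH(CHO): aldehyde, 1 C=O (running total 5).
CH(COOCH3): ester, 1 C=O (running total 6).
CH(CONH2): amide, 1 C=O (running total 7).
CH2COOCH2: ester, 1 C=O (running total 8).
CH(COOH): carboxylic acid, 1 C=O (running total 9).
CONH2: amide, 1 C=O (running total 10).

10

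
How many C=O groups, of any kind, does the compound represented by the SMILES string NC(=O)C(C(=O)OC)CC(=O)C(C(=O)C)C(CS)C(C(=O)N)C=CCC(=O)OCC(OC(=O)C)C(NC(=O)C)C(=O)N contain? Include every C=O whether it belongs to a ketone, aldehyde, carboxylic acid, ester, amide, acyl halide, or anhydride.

H2NCO: amide, 1 C=O (running total 1).
CH(COOCH3): ester, 1 C=O (running total 2).
CO: ketone, 1 C=O (running total 3).
CH(COCH3): ketone, 1 C=O (running total 4).
CH(CONH2): amide, 1 C=O (running total 5).
CH2COOCH2: ester, 1 C=O (running total 6).
CH(OCOCH3): ester, 1 C=O (running total 7).
CH(NHCOCH3): amide, 1 C=O (running total 8).
CONH2: amide, 1 C=O (running total 9).

9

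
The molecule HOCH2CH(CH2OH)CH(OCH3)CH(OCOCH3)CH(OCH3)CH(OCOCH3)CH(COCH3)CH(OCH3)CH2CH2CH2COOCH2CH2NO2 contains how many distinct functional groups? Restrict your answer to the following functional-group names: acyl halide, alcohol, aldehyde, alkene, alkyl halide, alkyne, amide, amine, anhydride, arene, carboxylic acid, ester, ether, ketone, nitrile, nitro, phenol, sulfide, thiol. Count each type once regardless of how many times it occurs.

5

HO– on an sp³ carbon → alcohol.
pendant –CH2OH on an sp³ backbone C → alcohol.
pendant –OCH3: C–O–C with sp³ C, no adjacent C=O → ether.
pendant –OC(=O)CH3: an acyloxy group → ester.
pendant –OCH3: C–O–C with sp³ C, no adjacent C=O → ether.
pendant –OC(=O)CH3: an acyloxy group → ester.
pendant –COCH3: carbonyl C bonded to two carbons → ketone.
pendant –OCH3: C–O–C with sp³ C, no adjacent C=O → ether.
–C(=O)–O–C with C on the carbonyl side → ester.
–NO2 on carbon → nitro group.
Distinct types present: alcohol, ester, ether, ketone, nitro.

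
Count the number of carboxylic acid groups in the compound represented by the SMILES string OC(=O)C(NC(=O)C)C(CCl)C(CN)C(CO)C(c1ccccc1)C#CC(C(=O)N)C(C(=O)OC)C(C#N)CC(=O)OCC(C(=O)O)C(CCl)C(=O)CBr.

2

–COOH: carbonyl C bonded to –OH and C → carboxylic acid (the –OH is not a separate alcohol).
pendant –NHC(=O)CH3: N bonded to a carbonyl → amide (not amine).
pendant –CH2X: halogen on sp³ carbon → alkyl halide.
pendant –CH2NH2: N on sp³ C, no adjacent C=O → amine.
pendant –CH2OH on an sp³ backbone C → alcohol.
pendant –C6H5: benzene ring → arene.
C≡C triple bond → alkyne.
pendant –CONH2: carbonyl C bonded to C and N → amide.
pendant –COOCH3: carbonyl C bonded to C and –OCH3 → ester.
pendant –C≡N: nitrile.
–C(=O)–O–C with C on the carbonyl side → ester.
pendant –COOH: carbonyl C bonded to C and –OH → carboxylic acid.
pendant –CH2X: halogen on sp³ carbon → alkyl halide.
–C(=O)– with carbon on both sides → ketone.
halogen on an sp³ carbon → alkyl halide.
Carboxylic acid appears at: HOOC, CH(COOH) → 2.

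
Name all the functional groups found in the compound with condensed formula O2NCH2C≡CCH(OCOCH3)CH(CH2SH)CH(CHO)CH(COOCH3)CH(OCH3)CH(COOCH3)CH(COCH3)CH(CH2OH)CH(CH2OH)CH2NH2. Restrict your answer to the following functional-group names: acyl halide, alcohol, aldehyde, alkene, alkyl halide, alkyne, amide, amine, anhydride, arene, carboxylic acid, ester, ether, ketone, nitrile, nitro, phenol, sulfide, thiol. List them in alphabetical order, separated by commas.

alcohol, aldehyde, alkyne, amine, ester, ether, ketone, nitro, thiol

–NO2 on carbon → nitro group.
C≡C triple bond → alkyne.
pendant –OC(=O)CH3: an acyloxy group → ester.
pendant –CH2SH → thiol.
pendant –CHO: carbonyl C bonded to C and H → aldehyde.
pendant –COOCH3: carbonyl C bonded to C and –OCH3 → ester.
pendant –OCH3: C–O–C with sp³ C, no adjacent C=O → ether.
pendant –COOCH3: carbonyl C bonded to C and –OCH3 → ester.
pendant –COCH3: carbonyl C bonded to two carbons → ketone.
pendant –CH2OH on an sp³ backbone C → alcohol.
pendant –CH2OH on an sp³ backbone C → alcohol.
–NH2 on an sp³ carbon with no adjacent C=O → amine.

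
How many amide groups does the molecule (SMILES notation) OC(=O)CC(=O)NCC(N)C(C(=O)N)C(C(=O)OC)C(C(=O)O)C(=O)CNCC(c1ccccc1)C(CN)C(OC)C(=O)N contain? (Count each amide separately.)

3

–COOH: carbonyl C bonded to –OH and C → carboxylic acid (the –OH is not a separate alcohol).
–C(=O)–N– linkage → amide (the N is not an amine).
–NH2 on an sp³ carbon with no adjacent C=O → amine.
pendant –CONH2: carbonyl C bonded to C and N → amide.
pendant –COOCH3: carbonyl C bonded to C and –OCH3 → ester.
pendant –COOH: carbonyl C bonded to C and –OH → carboxylic acid.
–C(=O)– with carbon on both sides → ketone.
C–N–C with sp³ carbons and no adjacent C=O → amine (secondary).
pendant –C6H5: benzene ring → arene.
pendant –CH2NH2: N on sp³ C, no adjacent C=O → amine.
pendant –OCH3: C–O–C with sp³ C, no adjacent C=O → ether.
–C(=O)NH2: carbonyl C bonded to C and to N → amide (the N is not a separate amine).
Amide appears at: CH2CONHCH2, CH(CONH2), CONH2 → 3.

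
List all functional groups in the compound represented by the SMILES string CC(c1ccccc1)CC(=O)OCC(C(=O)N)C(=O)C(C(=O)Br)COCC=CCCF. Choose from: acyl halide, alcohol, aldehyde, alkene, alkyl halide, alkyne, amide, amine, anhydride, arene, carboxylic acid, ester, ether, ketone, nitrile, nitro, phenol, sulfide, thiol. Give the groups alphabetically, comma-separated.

acyl halide, alkene, alkyl halide, amide, arene, ester, ether, ketone

Taking each segment in turn:
  CH(C6H5): pendant –C6H5: benzene ring → arene.
  CH2COOCH2: –C(=O)–O–C with C on the carbonyl side → ester.
  CH(CONH2): pendant –CONH2: carbonyl C bonded to C and N → amide.
  CO: –C(=O)– with carbon on both sides → ketone.
  CH(COBr): pendant –C(=O)X: carbonyl C bonded to C and halogen → acyl halide.
  CH2OCH2: C–O–C with sp³ carbons on both sides and no adjacent C=O → ether.
  CH=CH: C=C double bond → alkene.
  CH2F: halogen on an sp³ carbon → alkyl halide.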